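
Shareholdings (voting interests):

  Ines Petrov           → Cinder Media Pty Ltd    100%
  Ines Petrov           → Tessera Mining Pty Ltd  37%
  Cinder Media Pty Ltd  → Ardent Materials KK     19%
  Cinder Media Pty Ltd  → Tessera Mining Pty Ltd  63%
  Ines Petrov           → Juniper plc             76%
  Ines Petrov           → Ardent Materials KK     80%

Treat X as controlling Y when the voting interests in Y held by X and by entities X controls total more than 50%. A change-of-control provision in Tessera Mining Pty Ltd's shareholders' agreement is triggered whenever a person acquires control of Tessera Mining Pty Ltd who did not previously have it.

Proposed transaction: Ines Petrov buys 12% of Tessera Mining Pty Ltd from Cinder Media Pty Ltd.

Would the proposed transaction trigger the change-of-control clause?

No

The purchase adds only to Ines's holdings (Cinder's stake shrinks), so Ines is the only person who could newly come to control Tessera.
Ines holds 100% of Cinder, so Ines controls Cinder.
Cinder and Ines together hold 63% + 37% = 100% of Tessera, so Ines controls Tessera.
So Ines already controls Tessera before the transaction.
After the purchase, Ines's direct stake in Tessera rises to 37% + 12% = 49%, and Cinder's stake falls to 51%.
Ines controlled Tessera already, so this is not a new person acquiring control; every other person's position is unchanged or reduced.
No new person acquires control, so the clause is not triggered.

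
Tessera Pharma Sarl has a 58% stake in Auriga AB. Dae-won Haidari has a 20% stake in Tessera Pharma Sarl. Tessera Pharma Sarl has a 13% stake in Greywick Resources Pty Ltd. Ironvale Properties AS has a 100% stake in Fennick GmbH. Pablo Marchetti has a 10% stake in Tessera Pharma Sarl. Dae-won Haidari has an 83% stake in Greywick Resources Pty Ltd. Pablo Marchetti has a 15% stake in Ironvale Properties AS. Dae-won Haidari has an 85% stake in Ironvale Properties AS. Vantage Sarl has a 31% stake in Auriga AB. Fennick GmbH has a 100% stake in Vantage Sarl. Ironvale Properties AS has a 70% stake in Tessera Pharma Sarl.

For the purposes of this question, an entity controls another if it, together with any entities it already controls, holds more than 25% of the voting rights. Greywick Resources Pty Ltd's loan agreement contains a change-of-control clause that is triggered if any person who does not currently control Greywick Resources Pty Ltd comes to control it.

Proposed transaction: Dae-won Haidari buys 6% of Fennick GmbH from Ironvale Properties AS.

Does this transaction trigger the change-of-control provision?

The purchase adds only to Dae-won's holdings (Ironvale's stake shrinks), so Dae-won is the only person who could newly come to control Greywick.
Dae-won holds 85% of Ironvale, so Dae-won controls Ironvale.
Ironvale and Dae-won together hold 70% + 20% = 90% of Tessera, so Dae-won controls Tessera.
Dae-won and Tessera together hold 83% + 13% = 96% of Greywick, so Dae-won controls Greywick.
So Dae-won already controls Greywick before the transaction.
After the purchase, Dae-won holds 6% of Fennick directly, and Ironvale's stake falls to 94%.
Dae-won controlled Greywick already, so this is not a new person acquiring control; every other person's position is unchanged or reduced.
No new person acquires control, so the clause is not triggered.

No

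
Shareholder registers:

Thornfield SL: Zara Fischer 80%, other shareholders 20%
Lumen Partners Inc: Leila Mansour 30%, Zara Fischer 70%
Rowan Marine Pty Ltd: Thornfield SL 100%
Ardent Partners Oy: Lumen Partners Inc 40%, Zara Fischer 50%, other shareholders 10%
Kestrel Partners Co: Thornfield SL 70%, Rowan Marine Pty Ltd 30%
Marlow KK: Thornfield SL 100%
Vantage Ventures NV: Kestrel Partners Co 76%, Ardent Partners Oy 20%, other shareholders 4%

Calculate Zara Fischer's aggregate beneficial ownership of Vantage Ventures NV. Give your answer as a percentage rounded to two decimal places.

76.40%

Zara reaches Vantage along 4 paths.
Via Thornfield → Kestrel: 80% × 70% × 76% = 42.56%.
Via Thornfield → Rowan → Kestrel: 80% × 100% × 30% × 76% = 18.24%.
Via Lumen → Ardent: 70% × 40% × 20% = 5.6%.
Via Ardent: 50% × 20% = 10%.
Total: 42.56% + 18.24% + 5.6% + 10% = 76.4%.
Rounded: 76.40%.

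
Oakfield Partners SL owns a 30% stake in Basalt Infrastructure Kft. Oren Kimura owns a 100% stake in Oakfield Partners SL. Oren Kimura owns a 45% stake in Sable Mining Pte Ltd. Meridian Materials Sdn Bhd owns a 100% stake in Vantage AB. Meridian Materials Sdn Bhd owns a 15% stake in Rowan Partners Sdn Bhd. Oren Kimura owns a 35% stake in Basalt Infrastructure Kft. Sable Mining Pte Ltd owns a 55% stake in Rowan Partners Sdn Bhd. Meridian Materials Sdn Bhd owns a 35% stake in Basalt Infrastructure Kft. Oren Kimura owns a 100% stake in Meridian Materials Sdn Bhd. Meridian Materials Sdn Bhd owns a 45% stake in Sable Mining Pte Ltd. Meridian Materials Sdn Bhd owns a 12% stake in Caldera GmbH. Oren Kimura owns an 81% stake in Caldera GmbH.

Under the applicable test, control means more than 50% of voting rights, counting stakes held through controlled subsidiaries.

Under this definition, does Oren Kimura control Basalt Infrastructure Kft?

Oren holds 100% of Oakfield, so Oren controls Oakfield.
Oren holds 100% of Meridian, so Oren controls Meridian.
Meridian and Oren and Oakfield together hold 35% + 35% + 30% = 100% of Basalt, so Oren controls Basalt.

Yes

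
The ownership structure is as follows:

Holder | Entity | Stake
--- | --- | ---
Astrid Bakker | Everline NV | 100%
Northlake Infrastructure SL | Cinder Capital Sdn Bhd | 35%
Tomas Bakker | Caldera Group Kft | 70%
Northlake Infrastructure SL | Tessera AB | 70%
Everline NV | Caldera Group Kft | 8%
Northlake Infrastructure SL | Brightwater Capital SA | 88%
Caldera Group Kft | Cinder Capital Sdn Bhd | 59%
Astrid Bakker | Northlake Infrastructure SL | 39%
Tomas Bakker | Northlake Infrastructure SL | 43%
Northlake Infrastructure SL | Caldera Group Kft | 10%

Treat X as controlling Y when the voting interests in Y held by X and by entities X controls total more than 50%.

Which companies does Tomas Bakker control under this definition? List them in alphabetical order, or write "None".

Tomas holds 70% of Caldera, so Tomas controls Caldera.
Caldera holds 59% of Cinder, so Tomas controls Cinder.
No other company's threshold is met.

Caldera Group Kft, Cinder Capital Sdn Bhd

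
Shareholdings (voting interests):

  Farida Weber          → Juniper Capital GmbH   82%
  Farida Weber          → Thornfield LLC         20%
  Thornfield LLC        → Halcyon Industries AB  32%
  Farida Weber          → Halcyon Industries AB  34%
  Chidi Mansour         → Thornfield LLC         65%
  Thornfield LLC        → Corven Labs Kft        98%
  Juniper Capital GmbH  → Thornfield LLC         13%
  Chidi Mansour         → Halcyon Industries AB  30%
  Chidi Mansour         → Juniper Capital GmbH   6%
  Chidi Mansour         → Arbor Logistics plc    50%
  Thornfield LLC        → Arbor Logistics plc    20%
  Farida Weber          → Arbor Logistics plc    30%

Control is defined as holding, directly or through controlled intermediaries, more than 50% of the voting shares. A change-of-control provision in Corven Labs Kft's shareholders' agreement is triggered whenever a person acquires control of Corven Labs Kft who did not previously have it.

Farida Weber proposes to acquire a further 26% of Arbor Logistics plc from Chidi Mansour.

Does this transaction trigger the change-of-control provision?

No

The purchase adds only to Farida's holdings (Chidi's stake shrinks), so Farida is the only person who could newly come to control Corven.
Farida holds 82% of Juniper, so Farida controls Juniper.
Neither Farida nor any entity Farida controls holds any voting interest in Corven.
So before the transaction, Farida does not control Corven.
After the purchase, Farida's direct stake in Arbor rises to 30% + 26% = 56%, and Chidi's stake falls to 24%.
Farida holds 56% of Arbor, so Farida controls Arbor.
After the transaction, neither Farida nor any entity Farida controls holds a voting interest in Corven, so Farida still does not control it.
No new person acquires control, so the clause is not triggered.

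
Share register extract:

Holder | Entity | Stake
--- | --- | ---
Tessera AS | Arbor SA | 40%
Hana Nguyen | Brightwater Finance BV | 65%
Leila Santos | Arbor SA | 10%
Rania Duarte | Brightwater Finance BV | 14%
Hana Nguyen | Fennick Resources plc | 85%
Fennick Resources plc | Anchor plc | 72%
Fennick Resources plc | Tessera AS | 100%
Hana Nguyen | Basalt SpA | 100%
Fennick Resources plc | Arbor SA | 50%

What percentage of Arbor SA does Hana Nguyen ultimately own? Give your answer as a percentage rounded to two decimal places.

76.50%

Hana reaches Arbor along 2 paths.
Via Fennick: 85% × 50% = 42.5%.
Via Fennick → Tessera: 85% × 100% × 40% = 34%.
Total: 42.5% + 34% = 76.5%.
Rounded: 76.50%.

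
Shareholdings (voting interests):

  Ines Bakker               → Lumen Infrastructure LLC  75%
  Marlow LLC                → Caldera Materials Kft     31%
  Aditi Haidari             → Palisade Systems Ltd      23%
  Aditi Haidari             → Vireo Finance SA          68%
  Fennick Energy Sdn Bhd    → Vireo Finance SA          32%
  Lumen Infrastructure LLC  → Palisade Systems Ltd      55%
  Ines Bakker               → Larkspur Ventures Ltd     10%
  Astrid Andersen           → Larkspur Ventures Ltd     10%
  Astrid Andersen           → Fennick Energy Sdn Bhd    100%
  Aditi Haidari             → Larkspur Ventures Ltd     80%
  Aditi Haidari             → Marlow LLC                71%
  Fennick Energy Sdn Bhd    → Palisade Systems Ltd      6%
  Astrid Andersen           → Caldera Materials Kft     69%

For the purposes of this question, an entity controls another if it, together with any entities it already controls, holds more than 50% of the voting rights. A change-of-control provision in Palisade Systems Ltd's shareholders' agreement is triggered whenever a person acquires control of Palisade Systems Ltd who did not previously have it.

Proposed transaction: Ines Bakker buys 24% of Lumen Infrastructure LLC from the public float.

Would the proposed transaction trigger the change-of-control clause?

No

The purchase changes only Ines's holdings, so Ines is the only person who could newly come to control Palisade.
Ines holds 75% of Lumen, so Ines controls Lumen.
Lumen holds 55% of Palisade, so Ines controls Palisade.
So Ines already controls Palisade before the transaction.
After the purchase, Ines's direct stake in Lumen rises to 75% + 24% = 99%.
Ines controlled Palisade already, so this is not a new person acquiring control; every other person's position is unchanged or reduced.
No new person acquires control, so the clause is not triggered.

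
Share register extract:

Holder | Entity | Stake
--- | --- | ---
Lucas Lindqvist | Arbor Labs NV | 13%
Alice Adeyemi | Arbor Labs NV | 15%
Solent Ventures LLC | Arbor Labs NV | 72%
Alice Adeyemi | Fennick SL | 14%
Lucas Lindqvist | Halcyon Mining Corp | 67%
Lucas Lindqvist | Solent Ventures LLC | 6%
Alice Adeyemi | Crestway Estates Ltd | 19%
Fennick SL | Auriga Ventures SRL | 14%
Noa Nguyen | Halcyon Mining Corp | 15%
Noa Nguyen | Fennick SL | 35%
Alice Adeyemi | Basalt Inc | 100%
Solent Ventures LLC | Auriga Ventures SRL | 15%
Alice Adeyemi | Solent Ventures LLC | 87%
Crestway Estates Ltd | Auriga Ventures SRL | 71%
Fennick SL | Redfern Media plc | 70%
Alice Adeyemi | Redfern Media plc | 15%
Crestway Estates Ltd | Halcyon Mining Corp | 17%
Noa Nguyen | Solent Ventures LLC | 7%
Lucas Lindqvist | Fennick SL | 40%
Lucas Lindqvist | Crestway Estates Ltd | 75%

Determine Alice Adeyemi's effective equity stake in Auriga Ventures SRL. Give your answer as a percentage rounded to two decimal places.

28.50%

Alice reaches Auriga along 3 paths.
Via Solent: 87% × 15% = 13.05%.
Via Crestway: 19% × 71% = 13.49%.
Via Fennick: 14% × 14% = 1.96%.
Total: 13.05% + 13.49% + 1.96% = 28.5%.
Rounded: 28.50%.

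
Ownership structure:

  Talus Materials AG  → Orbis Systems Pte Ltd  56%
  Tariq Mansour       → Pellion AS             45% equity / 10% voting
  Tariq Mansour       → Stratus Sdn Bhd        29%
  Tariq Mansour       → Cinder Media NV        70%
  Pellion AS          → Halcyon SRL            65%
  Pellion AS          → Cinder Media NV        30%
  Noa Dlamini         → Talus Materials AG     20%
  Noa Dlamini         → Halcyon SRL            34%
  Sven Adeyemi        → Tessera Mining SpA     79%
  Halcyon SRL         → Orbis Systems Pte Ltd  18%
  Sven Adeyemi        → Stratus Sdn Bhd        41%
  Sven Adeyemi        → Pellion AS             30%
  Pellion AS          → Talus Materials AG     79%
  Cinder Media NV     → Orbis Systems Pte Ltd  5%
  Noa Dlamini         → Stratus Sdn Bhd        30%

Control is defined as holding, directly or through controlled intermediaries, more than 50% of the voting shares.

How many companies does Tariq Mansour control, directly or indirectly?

Tariq holds 70% of Cinder, so Tariq controls Cinder.
No other company's threshold is met.
Tariq controls 1 company.

1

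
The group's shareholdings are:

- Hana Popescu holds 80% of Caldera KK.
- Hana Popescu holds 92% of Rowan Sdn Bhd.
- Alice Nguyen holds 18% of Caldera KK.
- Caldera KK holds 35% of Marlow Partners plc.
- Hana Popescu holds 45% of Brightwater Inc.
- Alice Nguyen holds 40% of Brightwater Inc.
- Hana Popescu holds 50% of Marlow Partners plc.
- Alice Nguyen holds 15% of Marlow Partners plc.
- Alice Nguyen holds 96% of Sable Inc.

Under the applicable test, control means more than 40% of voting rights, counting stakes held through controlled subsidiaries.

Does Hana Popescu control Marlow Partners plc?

Hana holds 80% of Caldera, so Hana controls Caldera.
Hana and Caldera together hold 50% + 35% = 85% of Marlow, so Hana controls Marlow.

Yes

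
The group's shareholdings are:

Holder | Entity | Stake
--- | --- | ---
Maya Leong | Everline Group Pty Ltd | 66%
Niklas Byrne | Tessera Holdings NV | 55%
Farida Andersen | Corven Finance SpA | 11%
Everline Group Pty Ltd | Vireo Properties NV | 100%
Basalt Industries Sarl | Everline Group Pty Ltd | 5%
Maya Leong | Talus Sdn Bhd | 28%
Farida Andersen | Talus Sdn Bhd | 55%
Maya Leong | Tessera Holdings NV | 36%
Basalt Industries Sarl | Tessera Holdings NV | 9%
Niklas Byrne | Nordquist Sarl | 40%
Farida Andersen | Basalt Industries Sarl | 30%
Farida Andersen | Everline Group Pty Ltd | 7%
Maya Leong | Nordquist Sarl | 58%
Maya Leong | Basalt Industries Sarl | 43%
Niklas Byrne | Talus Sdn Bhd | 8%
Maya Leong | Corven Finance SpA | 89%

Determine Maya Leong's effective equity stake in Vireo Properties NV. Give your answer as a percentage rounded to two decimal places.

Maya reaches Vireo along 2 paths.
Via Everline: 66% × 100% = 66%.
Via Basalt → Everline: 43% × 5% × 100% = 2.15%.
Total: 66% + 2.15% = 68.15%.

68.15%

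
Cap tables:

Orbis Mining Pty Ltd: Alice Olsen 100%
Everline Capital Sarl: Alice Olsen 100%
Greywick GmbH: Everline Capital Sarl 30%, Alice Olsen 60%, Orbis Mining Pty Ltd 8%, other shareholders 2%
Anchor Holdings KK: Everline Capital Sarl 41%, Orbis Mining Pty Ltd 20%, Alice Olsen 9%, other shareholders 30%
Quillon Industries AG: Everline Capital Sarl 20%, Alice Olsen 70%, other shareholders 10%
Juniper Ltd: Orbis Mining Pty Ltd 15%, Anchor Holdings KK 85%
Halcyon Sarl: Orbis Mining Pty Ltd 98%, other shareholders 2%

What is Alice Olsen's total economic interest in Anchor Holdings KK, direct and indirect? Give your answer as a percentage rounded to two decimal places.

70.00%

Alice reaches Anchor along 3 paths.
Via Everline: 100% × 41% = 41%.
Via Orbis: 100% × 20% = 20%.
Direct stake: 9% = 9%.
Total: 41% + 20% + 9% = 70%.
Rounded: 70.00%.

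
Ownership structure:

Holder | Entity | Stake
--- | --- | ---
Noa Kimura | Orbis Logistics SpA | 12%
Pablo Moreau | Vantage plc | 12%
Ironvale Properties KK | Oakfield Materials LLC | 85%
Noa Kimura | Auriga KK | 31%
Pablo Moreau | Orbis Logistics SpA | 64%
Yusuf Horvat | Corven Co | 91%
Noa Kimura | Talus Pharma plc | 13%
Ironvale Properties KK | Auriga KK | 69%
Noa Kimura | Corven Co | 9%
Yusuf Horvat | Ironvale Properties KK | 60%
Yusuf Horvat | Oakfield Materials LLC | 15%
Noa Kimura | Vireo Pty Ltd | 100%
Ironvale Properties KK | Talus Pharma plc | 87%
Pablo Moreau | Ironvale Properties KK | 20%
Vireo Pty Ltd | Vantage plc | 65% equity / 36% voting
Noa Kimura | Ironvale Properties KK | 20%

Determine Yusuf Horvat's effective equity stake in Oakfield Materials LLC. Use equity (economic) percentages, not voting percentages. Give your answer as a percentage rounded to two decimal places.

Yusuf reaches Oakfield along 2 paths.
Via Ironvale: 60% × 85% = 51%.
Direct stake: 15% = 15%.
Total: 51% + 15% = 66%.
Rounded: 66.00%.

66.00%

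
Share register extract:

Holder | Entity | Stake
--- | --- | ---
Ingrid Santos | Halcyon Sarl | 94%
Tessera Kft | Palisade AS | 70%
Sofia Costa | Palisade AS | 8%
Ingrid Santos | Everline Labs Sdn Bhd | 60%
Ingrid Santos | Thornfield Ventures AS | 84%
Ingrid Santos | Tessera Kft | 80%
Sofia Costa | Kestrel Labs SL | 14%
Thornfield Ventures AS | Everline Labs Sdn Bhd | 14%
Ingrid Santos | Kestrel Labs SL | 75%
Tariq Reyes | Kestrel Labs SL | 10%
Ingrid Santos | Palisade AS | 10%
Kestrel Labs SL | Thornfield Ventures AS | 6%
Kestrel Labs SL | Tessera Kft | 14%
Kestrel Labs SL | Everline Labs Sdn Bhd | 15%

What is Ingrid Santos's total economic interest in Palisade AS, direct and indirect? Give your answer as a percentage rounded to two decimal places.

Ingrid reaches Palisade along 3 paths.
Direct stake: 10% = 10%.
Via Tessera: 80% × 70% = 56%.
Via Kestrel → Tessera: 75% × 14% × 70% = 7.35%.
Total: 10% + 56% + 7.35% = 73.35%.

73.35%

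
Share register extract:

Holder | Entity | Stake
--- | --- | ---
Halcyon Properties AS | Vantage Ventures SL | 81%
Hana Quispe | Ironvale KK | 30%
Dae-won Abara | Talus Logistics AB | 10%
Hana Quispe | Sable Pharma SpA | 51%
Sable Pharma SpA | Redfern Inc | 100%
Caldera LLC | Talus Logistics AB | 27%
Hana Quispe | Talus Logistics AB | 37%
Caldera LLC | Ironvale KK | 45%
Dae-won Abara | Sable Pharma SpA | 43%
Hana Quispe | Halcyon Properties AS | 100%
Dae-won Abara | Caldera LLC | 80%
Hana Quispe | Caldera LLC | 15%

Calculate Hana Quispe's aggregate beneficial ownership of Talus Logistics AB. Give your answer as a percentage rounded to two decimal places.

Hana reaches Talus along 2 paths.
Via Caldera: 15% × 27% = 4.05%.
Direct stake: 37% = 37%.
Total: 4.05% + 37% = 41.05%.

41.05%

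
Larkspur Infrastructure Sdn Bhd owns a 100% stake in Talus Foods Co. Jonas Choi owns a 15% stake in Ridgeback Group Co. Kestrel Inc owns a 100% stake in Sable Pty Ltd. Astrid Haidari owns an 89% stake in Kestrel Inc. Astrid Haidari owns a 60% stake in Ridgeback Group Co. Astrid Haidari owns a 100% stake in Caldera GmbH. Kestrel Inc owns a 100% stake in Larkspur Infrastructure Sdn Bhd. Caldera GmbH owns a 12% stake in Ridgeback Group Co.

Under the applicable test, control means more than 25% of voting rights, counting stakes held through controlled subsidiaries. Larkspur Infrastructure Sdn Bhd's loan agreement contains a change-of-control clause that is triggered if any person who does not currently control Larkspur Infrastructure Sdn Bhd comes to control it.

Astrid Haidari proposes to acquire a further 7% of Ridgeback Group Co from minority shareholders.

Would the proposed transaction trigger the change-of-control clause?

The purchase changes only Astrid's holdings, so Astrid is the only person who could newly come to control Larkspur.
Astrid holds 89% of Kestrel, so Astrid controls Kestrel.
Kestrel holds 100% of Larkspur, so Astrid controls Larkspur.
So Astrid already controls Larkspur before the transaction.
After the purchase, Astrid's direct stake in Ridgeback rises to 60% + 7% = 67%.
Astrid controlled Larkspur already, so this is not a new person acquiring control; every other person's position is unchanged or reduced.
No new person acquires control, so the clause is not triggered.

No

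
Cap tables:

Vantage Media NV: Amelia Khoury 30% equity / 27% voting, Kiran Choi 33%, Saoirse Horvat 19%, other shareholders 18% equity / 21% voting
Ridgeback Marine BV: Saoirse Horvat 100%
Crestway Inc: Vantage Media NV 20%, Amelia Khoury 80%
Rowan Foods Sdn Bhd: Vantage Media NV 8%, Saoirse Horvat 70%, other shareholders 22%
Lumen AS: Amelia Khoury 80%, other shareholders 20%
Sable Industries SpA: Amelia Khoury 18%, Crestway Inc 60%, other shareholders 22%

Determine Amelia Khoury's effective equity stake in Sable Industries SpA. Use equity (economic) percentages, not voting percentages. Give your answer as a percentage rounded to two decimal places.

69.60%

Amelia reaches Sable along 3 paths.
Direct stake: 18% = 18%.
Via Vantage → Crestway: 30% × 20% × 60% = 3.6%.
Via Crestway: 80% × 60% = 48%.
Total: 18% + 3.6% + 48% = 69.6%.
Rounded: 69.60%.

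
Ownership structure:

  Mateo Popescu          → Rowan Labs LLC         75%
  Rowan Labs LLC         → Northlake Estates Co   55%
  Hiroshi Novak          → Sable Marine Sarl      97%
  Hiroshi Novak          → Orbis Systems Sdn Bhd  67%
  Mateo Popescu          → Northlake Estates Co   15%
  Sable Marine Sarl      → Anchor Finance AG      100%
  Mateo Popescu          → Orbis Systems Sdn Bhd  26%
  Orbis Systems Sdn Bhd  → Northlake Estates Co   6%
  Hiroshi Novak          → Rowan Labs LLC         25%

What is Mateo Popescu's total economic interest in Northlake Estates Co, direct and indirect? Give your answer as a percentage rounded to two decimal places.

57.81%

Mateo reaches Northlake along 3 paths.
Via Rowan: 75% × 55% = 41.25%.
Via Orbis: 26% × 6% = 1.56%.
Direct stake: 15% = 15%.
Total: 41.25% + 1.56% + 15% = 57.81%.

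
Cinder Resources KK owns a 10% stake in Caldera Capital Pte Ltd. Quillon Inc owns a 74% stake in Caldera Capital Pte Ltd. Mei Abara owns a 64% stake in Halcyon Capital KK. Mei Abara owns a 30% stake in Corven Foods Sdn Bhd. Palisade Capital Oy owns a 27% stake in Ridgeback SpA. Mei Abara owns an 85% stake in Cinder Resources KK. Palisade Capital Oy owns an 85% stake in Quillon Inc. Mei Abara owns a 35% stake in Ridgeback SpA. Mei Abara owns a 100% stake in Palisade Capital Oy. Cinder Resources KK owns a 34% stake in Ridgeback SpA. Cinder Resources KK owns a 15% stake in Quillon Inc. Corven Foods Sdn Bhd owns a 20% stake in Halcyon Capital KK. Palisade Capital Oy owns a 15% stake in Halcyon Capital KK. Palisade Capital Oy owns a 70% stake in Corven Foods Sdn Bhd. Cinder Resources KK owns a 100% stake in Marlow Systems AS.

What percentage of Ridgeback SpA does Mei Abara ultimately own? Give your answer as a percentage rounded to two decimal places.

90.90%

Mei reaches Ridgeback along 3 paths.
Via Cinder: 85% × 34% = 28.9%.
Direct stake: 35% = 35%.
Via Palisade: 100% × 27% = 27%.
Total: 28.9% + 35% + 27% = 90.9%.
Rounded: 90.90%.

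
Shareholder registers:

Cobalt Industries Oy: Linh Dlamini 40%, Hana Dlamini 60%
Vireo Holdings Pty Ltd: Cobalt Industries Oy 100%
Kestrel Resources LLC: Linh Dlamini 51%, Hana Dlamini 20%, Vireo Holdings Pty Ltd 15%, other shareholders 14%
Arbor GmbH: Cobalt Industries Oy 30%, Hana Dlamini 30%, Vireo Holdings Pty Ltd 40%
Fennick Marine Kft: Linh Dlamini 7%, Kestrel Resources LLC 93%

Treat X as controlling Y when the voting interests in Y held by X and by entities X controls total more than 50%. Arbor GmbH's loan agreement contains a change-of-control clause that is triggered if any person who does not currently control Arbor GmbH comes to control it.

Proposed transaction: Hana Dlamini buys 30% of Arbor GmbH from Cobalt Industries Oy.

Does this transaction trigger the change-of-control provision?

No

The purchase adds only to Hana's holdings (Cobalt's stake shrinks), so Hana is the only person who could newly come to control Arbor.
Hana holds 60% of Cobalt, so Hana controls Cobalt.
Cobalt holds 100% of Vireo, so Hana controls Vireo.
Cobalt and Hana and Vireo together hold 30% + 30% + 40% = 100% of Arbor, so Hana controls Arbor.
So Hana already controls Arbor before the transaction.
After the purchase, Hana's direct stake in Arbor rises to 30% + 30% = 60%, and Cobalt's stake falls to 0%.
Hana controlled Arbor already, so this is not a new person acquiring control; every other person's position is unchanged or reduced.
No new person acquires control, so the clause is not triggered.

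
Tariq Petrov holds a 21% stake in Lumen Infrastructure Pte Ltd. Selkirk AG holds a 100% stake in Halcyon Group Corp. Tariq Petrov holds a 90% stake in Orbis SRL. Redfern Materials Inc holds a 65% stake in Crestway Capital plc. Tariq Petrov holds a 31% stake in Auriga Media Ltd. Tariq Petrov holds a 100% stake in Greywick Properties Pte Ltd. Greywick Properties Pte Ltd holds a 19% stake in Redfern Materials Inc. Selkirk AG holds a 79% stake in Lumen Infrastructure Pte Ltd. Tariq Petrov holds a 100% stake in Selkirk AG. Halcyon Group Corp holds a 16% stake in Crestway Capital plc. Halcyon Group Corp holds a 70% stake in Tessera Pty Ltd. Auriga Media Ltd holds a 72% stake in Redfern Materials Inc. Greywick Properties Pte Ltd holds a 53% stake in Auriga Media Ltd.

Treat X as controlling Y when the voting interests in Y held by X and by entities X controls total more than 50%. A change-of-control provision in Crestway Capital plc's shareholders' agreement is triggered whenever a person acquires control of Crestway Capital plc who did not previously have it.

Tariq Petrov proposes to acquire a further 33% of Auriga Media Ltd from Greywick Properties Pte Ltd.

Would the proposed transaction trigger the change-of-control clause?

The purchase adds only to Tariq's holdings (Greywick's stake shrinks), so Tariq is the only person who could newly come to control Crestway.
Tariq holds 100% of Selkirk, so Tariq controls Selkirk.
Selkirk holds 100% of Halcyon, so Tariq controls Halcyon.
Tariq holds 100% of Greywick, so Tariq controls Greywick.
Tariq and Greywick together hold 31% + 53% = 84% of Auriga, so Tariq controls Auriga.
Greywick and Auriga together hold 19% + 72% = 91% of Redfern, so Tariq controls Redfern.
Halcyon and Redfern together hold 16% + 65% = 81% of Crestway, so Tariq controls Crestway.
So Tariq already controls Crestway before the transaction.
After the purchase, Tariq's direct stake in Auriga rises to 31% + 33% = 64%, and Greywick's stake falls to 20%.
Tariq controlled Crestway already, so this is not a new person acquiring control; every other person's position is unchanged or reduced.
No new person acquires control, so the clause is not triggered.

No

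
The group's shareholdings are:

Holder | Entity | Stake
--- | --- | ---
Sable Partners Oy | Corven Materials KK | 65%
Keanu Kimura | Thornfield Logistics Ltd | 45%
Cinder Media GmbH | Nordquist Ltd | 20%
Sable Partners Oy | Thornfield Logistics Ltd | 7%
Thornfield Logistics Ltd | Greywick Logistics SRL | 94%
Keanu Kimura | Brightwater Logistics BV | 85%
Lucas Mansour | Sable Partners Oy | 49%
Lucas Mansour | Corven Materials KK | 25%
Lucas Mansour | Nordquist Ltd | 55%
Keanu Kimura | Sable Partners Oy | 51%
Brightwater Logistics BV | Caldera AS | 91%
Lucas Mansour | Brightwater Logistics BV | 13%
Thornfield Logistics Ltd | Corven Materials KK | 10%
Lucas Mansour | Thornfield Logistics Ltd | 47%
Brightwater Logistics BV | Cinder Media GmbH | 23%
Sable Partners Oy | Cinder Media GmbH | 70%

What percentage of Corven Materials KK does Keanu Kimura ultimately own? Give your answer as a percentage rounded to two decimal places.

Keanu reaches Corven along 3 paths.
Via Thornfield: 45% × 10% = 4.5%.
Via Sable → Thornfield: 51% × 7% × 10% = 0.357%.
Via Sable: 51% × 65% = 33.15%.
Total: 4.5% + 0.357% + 33.15% = 38.007%.
Rounded: 38.01%.

38.01%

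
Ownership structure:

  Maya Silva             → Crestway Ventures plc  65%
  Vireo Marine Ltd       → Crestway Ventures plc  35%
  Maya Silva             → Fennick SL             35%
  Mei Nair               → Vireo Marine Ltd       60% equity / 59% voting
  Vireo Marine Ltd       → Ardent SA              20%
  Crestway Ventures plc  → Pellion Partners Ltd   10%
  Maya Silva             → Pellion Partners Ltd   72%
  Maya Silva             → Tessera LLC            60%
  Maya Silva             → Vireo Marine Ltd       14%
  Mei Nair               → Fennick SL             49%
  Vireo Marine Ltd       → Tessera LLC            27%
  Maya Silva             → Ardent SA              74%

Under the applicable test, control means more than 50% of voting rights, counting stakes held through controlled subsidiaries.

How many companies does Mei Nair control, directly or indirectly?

Mei holds 59% of Vireo, so Mei controls Vireo.
No other company's threshold is met.
Mei controls 1 company.

1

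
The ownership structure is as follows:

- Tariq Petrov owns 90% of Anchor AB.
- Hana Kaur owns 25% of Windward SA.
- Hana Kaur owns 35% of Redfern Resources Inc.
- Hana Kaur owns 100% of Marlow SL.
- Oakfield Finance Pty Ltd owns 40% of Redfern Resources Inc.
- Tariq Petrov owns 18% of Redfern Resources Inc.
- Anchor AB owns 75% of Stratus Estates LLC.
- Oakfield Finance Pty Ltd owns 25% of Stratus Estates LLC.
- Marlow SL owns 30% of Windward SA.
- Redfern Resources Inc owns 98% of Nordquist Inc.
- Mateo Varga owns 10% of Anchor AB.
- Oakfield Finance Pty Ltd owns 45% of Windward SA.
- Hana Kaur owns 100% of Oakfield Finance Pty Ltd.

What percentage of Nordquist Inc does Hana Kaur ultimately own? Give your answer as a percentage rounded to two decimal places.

Hana reaches Nordquist along 2 paths.
Via Redfern: 35% × 98% = 34.3%.
Via Oakfield → Redfern: 100% × 40% × 98% = 39.2%.
Total: 34.3% + 39.2% = 73.5%.
Rounded: 73.50%.

73.50%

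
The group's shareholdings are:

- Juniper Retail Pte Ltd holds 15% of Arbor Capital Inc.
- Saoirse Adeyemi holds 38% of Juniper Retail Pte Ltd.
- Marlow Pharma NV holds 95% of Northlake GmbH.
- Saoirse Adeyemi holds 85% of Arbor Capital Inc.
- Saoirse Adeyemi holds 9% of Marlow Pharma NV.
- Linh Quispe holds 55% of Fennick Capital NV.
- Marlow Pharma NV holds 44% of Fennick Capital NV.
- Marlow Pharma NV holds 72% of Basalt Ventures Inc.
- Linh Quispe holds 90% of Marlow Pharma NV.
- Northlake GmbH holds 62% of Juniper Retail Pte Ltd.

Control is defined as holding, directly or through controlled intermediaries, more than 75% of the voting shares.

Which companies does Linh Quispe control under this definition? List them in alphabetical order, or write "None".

Fennick Capital NV, Marlow Pharma NV, Northlake GmbH

Linh holds 90% of Marlow, so Linh controls Marlow.
Marlow holds 95% of Northlake, so Linh controls Northlake.
Linh and Marlow together hold 55% + 44% = 99% of Fennick, so Linh controls Fennick.
No other company's threshold is met.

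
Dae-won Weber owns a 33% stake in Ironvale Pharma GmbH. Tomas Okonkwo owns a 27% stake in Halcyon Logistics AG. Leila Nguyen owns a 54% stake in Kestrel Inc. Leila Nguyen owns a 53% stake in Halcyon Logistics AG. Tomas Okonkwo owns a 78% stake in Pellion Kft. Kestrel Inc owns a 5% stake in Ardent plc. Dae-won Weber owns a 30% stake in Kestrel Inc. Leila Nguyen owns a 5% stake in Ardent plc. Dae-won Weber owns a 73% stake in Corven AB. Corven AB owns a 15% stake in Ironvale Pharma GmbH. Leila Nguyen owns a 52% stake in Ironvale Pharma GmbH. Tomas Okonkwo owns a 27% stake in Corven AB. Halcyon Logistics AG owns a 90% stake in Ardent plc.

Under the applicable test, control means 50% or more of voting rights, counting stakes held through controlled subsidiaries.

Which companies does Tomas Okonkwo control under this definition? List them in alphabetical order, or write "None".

Tomas holds 78% of Pellion, so Tomas controls Pellion.
No other company's threshold is met.

Pellion Kft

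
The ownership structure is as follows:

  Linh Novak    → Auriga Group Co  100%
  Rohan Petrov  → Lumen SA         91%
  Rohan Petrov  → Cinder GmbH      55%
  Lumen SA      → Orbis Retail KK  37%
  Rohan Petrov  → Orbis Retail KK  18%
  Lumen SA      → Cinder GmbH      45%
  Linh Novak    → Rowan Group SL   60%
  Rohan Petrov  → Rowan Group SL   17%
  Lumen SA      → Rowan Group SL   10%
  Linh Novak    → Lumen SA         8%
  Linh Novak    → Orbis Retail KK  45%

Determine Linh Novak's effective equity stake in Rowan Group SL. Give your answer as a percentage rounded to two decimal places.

60.80%

Linh reaches Rowan along 2 paths.
Direct stake: 60% = 60%.
Via Lumen: 8% × 10% = 0.8%.
Total: 60% + 0.8% = 60.8%.
Rounded: 60.80%.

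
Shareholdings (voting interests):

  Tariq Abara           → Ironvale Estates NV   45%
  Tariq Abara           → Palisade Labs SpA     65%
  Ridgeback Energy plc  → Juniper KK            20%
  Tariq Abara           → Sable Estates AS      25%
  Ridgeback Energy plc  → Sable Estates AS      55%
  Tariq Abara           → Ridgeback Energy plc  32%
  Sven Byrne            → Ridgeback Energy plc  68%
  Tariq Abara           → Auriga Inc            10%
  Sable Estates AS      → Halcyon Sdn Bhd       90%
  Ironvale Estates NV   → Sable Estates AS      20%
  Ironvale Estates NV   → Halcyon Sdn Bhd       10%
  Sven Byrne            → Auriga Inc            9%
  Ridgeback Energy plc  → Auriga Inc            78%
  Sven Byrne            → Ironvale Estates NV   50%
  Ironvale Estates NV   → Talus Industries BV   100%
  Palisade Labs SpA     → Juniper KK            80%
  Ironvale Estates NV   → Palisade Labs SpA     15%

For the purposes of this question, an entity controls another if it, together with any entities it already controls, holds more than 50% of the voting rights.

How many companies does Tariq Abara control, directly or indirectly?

2

Tariq holds 65% of Palisade, so Tariq controls Palisade.
Palisade holds 80% of Juniper, so Tariq controls Juniper.
No other company's threshold is met.
Tariq controls 2 companies.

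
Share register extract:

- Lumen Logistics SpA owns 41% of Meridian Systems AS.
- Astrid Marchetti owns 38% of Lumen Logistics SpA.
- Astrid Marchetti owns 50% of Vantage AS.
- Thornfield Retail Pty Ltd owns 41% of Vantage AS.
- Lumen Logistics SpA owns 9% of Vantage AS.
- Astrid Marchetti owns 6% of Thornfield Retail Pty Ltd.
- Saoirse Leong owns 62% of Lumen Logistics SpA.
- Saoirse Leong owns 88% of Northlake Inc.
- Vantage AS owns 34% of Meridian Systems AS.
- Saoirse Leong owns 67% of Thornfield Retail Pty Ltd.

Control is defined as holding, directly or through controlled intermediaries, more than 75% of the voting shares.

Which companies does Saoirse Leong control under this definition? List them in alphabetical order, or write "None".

Saoirse holds 88% of Northlake, so Saoirse controls Northlake.
No other company's threshold is met.

Northlake Inc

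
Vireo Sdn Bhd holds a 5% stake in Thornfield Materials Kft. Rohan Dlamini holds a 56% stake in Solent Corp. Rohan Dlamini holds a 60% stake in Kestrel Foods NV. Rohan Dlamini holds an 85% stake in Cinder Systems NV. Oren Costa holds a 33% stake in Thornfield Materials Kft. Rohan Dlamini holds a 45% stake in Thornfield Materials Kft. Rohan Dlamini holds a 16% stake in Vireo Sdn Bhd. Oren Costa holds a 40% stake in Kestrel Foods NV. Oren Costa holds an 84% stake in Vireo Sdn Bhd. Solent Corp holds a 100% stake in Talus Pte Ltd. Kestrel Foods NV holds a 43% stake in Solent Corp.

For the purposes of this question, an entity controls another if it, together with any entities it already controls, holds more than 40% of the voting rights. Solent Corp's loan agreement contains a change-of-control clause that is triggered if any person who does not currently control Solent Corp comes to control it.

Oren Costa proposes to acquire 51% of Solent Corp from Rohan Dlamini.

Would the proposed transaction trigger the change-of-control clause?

Yes

The purchase adds only to Oren's holdings (Rohan's stake shrinks), so Oren is the only person who could newly come to control Solent.
Oren holds 84% of Vireo, so Oren controls Vireo.
Neither Oren nor any entity Oren controls holds any voting interest in Solent.
So before the transaction, Oren does not control Solent.
After the purchase, Oren holds 51% of Solent directly, and Rohan's stake falls to 5%.
Oren holds 51% of Solent, so Oren controls Solent.
Oren did not control Solent before and does after, so the clause is triggered.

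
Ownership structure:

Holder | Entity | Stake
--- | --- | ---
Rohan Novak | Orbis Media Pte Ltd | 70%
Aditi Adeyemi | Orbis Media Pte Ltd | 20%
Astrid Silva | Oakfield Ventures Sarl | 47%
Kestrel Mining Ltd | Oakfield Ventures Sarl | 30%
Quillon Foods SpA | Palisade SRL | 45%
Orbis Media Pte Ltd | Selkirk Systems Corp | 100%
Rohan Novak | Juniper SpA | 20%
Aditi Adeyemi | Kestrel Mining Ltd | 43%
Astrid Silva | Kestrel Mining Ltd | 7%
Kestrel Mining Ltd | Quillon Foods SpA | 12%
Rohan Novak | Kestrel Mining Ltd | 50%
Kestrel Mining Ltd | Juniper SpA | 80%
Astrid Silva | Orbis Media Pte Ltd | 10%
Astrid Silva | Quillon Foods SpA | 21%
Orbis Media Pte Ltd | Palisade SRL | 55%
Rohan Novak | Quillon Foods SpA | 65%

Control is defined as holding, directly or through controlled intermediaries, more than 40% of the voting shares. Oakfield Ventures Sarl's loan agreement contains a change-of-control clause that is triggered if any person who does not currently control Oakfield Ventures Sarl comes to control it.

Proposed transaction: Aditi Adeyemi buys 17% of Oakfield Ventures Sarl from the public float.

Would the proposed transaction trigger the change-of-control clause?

Yes

The purchase changes only Aditi's holdings, so Aditi is the only person who could newly come to control Oakfield.
Aditi holds 43% of Kestrel, so Aditi controls Kestrel.
Kestrel holds 80% of Juniper, so Aditi controls Juniper.
In Oakfield, Aditi's side holds only 30%, not > 40%.
So before the transaction, Aditi does not control Oakfield.
After the purchase, Aditi holds 17% of Oakfield directly.
Kestrel and Aditi together hold 30% + 17% = 47% of Oakfield, so Aditi controls Oakfield.
Aditi did not control Oakfield before and does after, so the clause is triggered.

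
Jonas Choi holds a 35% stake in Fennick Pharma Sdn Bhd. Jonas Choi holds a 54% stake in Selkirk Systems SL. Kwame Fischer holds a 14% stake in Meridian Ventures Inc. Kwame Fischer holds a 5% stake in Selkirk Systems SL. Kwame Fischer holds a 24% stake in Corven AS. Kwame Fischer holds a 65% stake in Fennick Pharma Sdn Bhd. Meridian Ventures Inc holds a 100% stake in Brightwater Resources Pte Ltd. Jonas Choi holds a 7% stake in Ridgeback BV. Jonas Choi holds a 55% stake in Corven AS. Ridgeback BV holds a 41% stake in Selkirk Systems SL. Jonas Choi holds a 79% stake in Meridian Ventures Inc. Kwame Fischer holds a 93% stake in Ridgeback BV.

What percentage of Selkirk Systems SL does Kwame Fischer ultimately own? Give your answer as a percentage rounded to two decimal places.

Kwame reaches Selkirk along 2 paths.
Via Ridgeback: 93% × 41% = 38.13%.
Direct stake: 5% = 5%.
Total: 38.13% + 5% = 43.13%.

43.13%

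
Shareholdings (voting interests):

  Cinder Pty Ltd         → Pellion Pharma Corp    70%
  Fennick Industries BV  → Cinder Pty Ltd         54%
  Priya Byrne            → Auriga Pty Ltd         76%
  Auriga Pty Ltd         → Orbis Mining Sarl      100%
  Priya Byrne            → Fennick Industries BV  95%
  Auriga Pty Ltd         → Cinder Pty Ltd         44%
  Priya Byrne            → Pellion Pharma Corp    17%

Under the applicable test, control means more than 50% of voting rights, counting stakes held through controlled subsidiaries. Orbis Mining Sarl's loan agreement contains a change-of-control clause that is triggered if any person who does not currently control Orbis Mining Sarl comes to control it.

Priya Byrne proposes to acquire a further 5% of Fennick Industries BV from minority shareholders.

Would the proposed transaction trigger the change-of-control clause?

No

The purchase changes only Priya's holdings, so Priya is the only person who could newly come to control Orbis.
Priya holds 76% of Auriga, so Priya controls Auriga.
Auriga holds 100% of Orbis, so Priya controls Orbis.
So Priya already controls Orbis before the transaction.
After the purchase, Priya's direct stake in Fennick rises to 95% + 5% = 100%.
Priya controlled Orbis already, so this is not a new person acquiring control; every other person's position is unchanged or reduced.
No new person acquires control, so the clause is not triggered.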